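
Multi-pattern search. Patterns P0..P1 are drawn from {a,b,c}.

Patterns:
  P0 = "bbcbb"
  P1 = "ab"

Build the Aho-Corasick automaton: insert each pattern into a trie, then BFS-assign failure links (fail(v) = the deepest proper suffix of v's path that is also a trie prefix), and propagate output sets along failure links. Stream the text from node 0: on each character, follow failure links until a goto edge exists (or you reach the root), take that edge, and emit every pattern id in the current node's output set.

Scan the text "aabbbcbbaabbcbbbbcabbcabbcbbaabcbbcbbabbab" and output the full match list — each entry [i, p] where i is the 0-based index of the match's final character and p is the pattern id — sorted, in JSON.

Build:
Trie (insert patterns):
  0='ε' goto a→6 b→1
  1='b' goto b→2
  2='bb' goto c→3
  3='bbc' goto b→4
  4='bbcb' goto b→5
  5='bbcbb' goto ·  ←P0
  6='a' goto b→7
  7='ab' goto ·  ←P1

Failure links (BFS by depth):
  n1('b'): parent n0 fail=0; on 'b' 0 → fail=0;  out ∅∪∅=∅
  n6('a'): parent n0 fail=0; on 'a' 0 → fail=0;  out ∅∪∅=∅
  n2('bb'): parent n1 fail=0; on 'b' 0 → fail=1;  out ∅∪∅=∅
  n7('ab'): parent n6 fail=0; on 'b' 0 → fail=1;  out {1}∪∅={1}
  n3('bbc'): parent n2 fail=1; on 'c' 1→0 → fail=0;  out ∅∪∅=∅
  n4('bbcb'): parent n3 fail=0; on 'b' 0 → fail=1;  out ∅∪∅=∅
  n5('bbcbb'): parent n4 fail=1; on 'b' 1 → fail=2;  out {0}∪∅={0}

Run:
pos 0 'a': at 6
pos 1 'a': at 6 (via fail)
pos 2 'b': at 7  emit P1@[1:2]
pos 3 'b': at 2 (via fail)
pos 4 'b': at 2 (via fail)
pos 5 'c': at 3
pos 6 'b': at 4
pos 7 'b': at 5  emit P0@[3:7]
pos 8 'a': at 6 (via fail)
pos 9 'a': at 6 (via fail)
pos 10 'b': at 7  emit P1@[9:10]
pos 11 'b': at 2 (via fail)
pos 12 'c': at 3
pos 13 'b': at 4
pos 14 'b': at 5  emit P0@[10:14]
pos 15 'b': at 2 (via fail)
pos 16 'b': at 2 (via fail)
pos 17 'c': at 3
pos 18 'a': at 6 (via fail)
pos 19 'b': at 7  emit P1@[18:19]
pos 20 'b': at 2 (via fail)
pos 21 'c': at 3
pos 22 'a': at 6 (via fail)
pos 23 'b': at 7  emit P1@[22:23]
pos 24 'b': at 2 (via fail)
pos 25 'c': at 3
pos 26 'b': at 4
pos 27 'b': at 5  emit P0@[23:27]
pos 28 'a': at 6 (via fail)
pos 29 'a': at 6 (via fail)
pos 30 'b': at 7  emit P1@[29:30]
pos 31 'c': at 0 (via fail)
pos 32 'b': at 1
pos 33 'b': at 2
pos 34 'c': at 3
pos 35 'b': at 4
pos 36 'b': at 5  emit P0@[32:36]
pos 37 'a': at 6 (via fail)
pos 38 'b': at 7  emit P1@[37:38]
pos 39 'b': at 2 (via fail)
pos 40 'a': at 6 (via fail)
pos 41 'b': at 7  emit P1@[40:41]

All matches (sorted): [[2,1],[7,0],[10,1],[14,0],[19,1],[23,1],[27,0],[30,1],[36,0],[38,1],[41,1]]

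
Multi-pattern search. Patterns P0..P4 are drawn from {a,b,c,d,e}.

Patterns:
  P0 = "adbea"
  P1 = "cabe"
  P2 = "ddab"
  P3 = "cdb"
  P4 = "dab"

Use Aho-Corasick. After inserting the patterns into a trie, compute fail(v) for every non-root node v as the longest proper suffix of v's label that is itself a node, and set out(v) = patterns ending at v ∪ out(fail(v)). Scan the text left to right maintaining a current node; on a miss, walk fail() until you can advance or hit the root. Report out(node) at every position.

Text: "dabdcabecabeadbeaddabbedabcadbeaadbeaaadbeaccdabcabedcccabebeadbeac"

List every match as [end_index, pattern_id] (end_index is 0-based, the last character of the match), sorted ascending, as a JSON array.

Construct AC machine:
Trie nodes:
  0='ε' goto a→1 c→6 d→10
  1='a' goto d→2
  2='ad' goto b→3
  3='adb' goto e→4
  4='adbe' goto a→5
  5='adbea' goto ·  ←P0
  6='c' goto a→7 d→14
  7='ca' goto b→8
  8='cab' goto e→9
  9='cabe' goto ·  ←P1
  10='d' goto a→16 d→11
  11='dd' goto a→12
  12='dda' goto b→13
  13='ddab' goto ·  ←P2
  14='cd' goto b→15
  15='cdb' goto ·  ←P3
  16='da' goto b→17
  17='dab' goto ·  ←P4

BFS fail/out derivation:
  n1('a'): parent n0 fail=0; on 'a' 0 → fail=0;  out ∅∪∅=∅
  n6('c'): parent n0 fail=0; on 'c' 0 → fail=0;  out ∅∪∅=∅
  n10('d'): parent n0 fail=0; on 'd' 0 → fail=0;  out ∅∪∅=∅
  n2('ad'): parent n1 fail=0; on 'd' 0 → fail=10;  out ∅∪∅=∅
  n7('ca'): parent n6 fail=0; on 'a' 0 → fail=1;  out ∅∪∅=∅
  n11('dd'): parent n10 fail=0; on 'd' 0 → fail=10;  out ∅∪∅=∅
  n14('cd'): parent n6 fail=0; on 'd' 0 → fail=10;  out ∅∪∅=∅
  n16('da'): parent n10 fail=0; on 'a' 0 → fail=1;  out ∅∪∅=∅
  n3('adb'): parent n2 fail=10; on 'b' 10→0 → fail=0;  out ∅∪∅=∅
  n8('cab'): parent n7 fail=1; on 'b' 1→0 → fail=0;  out ∅∪∅=∅
  n12('dda'): parent n11 fail=10; on 'a' 10 → fail=16;  out ∅∪∅=∅
  n15('cdb'): parent n14 fail=10; on 'b' 10→0 → fail=0;  out {3}∪∅={3}
  n17('dab'): parent n16 fail=1; on 'b' 1→0 → fail=0;  out {4}∪∅={4}
  n4('adbe'): parent n3 fail=0; on 'e' 0 → fail=0;  out ∅∪∅=∅
  n9('cabe'): parent n8 fail=0; on 'e' 0 → fail=0;  out {1}∪∅={1}
  n13('ddab'): parent n12 fail=16; on 'b' 16 → fail=17;  out {2}∪{4}={2,4}
  n5('adbea'): parent n4 fail=0; on 'a' 0 → fail=1;  out {0}∪∅={0}

Text stream:
pos 0 'd': at 10
pos 1 'a': at 16
pos 2 'b': at 17  emit P4@[0:2]
pos 3 'd': at 10 (fail-walked)
pos 4 'c': at 6 (fail-walked)
pos 5 'a': at 7
pos 6 'b': at 8
pos 7 'e': at 9  emit P1@[4:7]
pos 8 'c': at 6 (fail-walked)
pos 9 'a': at 7
pos 10 'b': at 8
pos 11 'e': at 9  emit P1@[8:11]
pos 12 'a': at 1 (fail-walked)
pos 13 'd': at 2
pos 14 'b': at 3
pos 15 'e': at 4
pos 16 'a': at 5  emit P0@[12:16]
pos 17 'd': at 2 (fail-walked)
pos 18 'd': at 11 (fail-walked)
pos 19 'a': at 12
pos 20 'b': at 13  emit P2@[17:20],P4@[18:20]
pos 21 'b': at 0 (fail-walked)
pos 22 'e': at 0
pos 23 'd': at 10
pos 24 'a': at 16
pos 25 'b': at 17  emit P4@[23:25]
pos 26 'c': at 6 (fail-walked)
pos 27 'a': at 7
pos 28 'd': at 2 (fail-walked)
pos 29 'b': at 3
pos 30 'e': at 4
pos 31 'a': at 5  emit P0@[27:31]
pos 32 'a': at 1 (fail-walked)
pos 33 'd': at 2
pos 34 'b': at 3
pos 35 'e': at 4
pos 36 'a': at 5  emit P0@[32:36]
pos 37 'a': at 1 (fail-walked)
pos 38 'a': at 1 (fail-walked)
pos 39 'd': at 2
pos 40 'b': at 3
pos 41 'e': at 4
pos 42 'a': at 5  emit P0@[38:42]
pos 43 'c': at 6 (fail-walked)
pos 44 'c': at 6 (fail-walked)
pos 45 'd': at 14
pos 46 'a': at 16 (fail-walked)
pos 47 'b': at 17  emit P4@[45:47]
pos 48 'c': at 6 (fail-walked)
pos 49 'a': at 7
pos 50 'b': at 8
pos 51 'e': at 9  emit P1@[48:51]
pos 52 'd': at 10 (fail-walked)
pos 53 'c': at 6 (fail-walked)
pos 54 'c': at 6 (fail-walked)
pos 55 'c': at 6 (fail-walked)
pos 56 'a': at 7
pos 57 'b': at 8
pos 58 'e': at 9  emit P1@[55:58]
pos 59 'b': at 0 (fail-walked)
pos 60 'e': at 0
pos 61 'a': at 1
pos 62 'd': at 2
pos 63 'b': at 3
pos 64 'e': at 4
pos 65 'a': at 5  emit P0@[61:65]
pos 66 'c': at 6 (fail-walked)

Result: [[2,4],[7,1],[11,1],[16,0],[20,2],[20,4],[25,4],[31,0],[36,0],[42,0],[47,4],[51,1],[58,1],[65,0]]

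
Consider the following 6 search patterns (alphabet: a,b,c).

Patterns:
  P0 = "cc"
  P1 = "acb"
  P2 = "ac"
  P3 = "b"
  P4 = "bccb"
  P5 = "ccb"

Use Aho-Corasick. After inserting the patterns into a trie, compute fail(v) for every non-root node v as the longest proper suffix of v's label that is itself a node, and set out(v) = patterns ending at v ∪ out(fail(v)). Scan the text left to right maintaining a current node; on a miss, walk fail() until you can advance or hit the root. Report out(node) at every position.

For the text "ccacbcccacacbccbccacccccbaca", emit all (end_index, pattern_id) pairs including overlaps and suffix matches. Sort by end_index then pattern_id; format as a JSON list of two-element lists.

Build:
Trie (insert patterns):
  0='ε' goto a→3 b→6 c→1
  1='c' goto c→2
  2='cc' goto b→10  [P0 ends]
  3='a' goto c→4
  4='ac' goto b→5  [P2 ends]
  5='acb' goto ·  [P1 ends]
  6='b' goto c→7  [P3 ends]
  7='bc' goto c→8
  8='bcc' goto b→9
  9='bccb' goto ·  [P4 ends]
  10='ccb' goto ·  [P5 ends]

BFS fail/out derivation:
  n1('c'): parent n0 fail=0; on 'c' 0 → fail=0;  out ∅∪∅=∅
  n3('a'): parent n0 fail=0; on 'a' 0 → fail=0;  out ∅∪∅=∅
  n6('b'): parent n0 fail=0; on 'b' 0 → fail=0;  out {3}∪∅={3}
  n2('cc'): parent n1 fail=0; on 'c' 0 → fail=1;  out {0}∪∅={0}
  n4('ac'): parent n3 fail=0; on 'c' 0 → fail=1;  out {2}∪∅={2}
  n7('bc'): parent n6 fail=0; on 'c' 0 → fail=1;  out ∅∪∅=∅
  n5('acb'): parent n4 fail=1; on 'b' 1→0 → fail=6;  out {1}∪{3}={1,3}
  n8('bcc'): parent n7 fail=1; on 'c' 1 → fail=2;  out ∅∪{0}={0}
  n10('ccb'): parent n2 fail=1; on 'b' 1→0 → fail=6;  out {5}∪{3}={3,5}
  n9('bccb'): parent n8 fail=2; on 'b' 2 → fail=10;  out {4}∪{3,5}={3,4,5}

Run:
pos 0 'c': at 1
pos 1 'c': at 2  → match P0@[0:1]
pos 2 'a': at 3 (via fail)
pos 3 'c': at 4  → match P2@[2:3]
pos 4 'b': at 5  → match P1@[2:4],P3@[4:4]
pos 5 'c': at 7 (via fail)
pos 6 'c': at 8  → match P0@[5:6]
pos 7 'c': at 2 (via fail)  → match P0@[6:7]
pos 8 'a': at 3 (via fail)
pos 9 'c': at 4  → match P2@[8:9]
pos 10 'a': at 3 (via fail)
pos 11 'c': at 4  → match P2@[10:11]
pos 12 'b': at 5  → match P1@[10:12],P3@[12:12]
pos 13 'c': at 7 (via fail)
pos 14 'c': at 8  → match P0@[13:14]
pos 15 'b': at 9  → match P3@[15:15],P4@[12:15],P5@[13:15]
pos 16 'c': at 7 (via fail)
pos 17 'c': at 8  → match P0@[16:17]
pos 18 'a': at 3 (via fail)
pos 19 'c': at 4  → match P2@[18:19]
pos 20 'c': at 2 (via fail)  → match P0@[19:20]
pos 21 'c': at 2 (via fail)  → match P0@[20:21]
pos 22 'c': at 2 (via fail)  → match P0@[21:22]
pos 23 'c': at 2 (via fail)  → match P0@[22:23]
pos 24 'b': at 10  → match P3@[24:24],P5@[22:24]
pos 25 'a': at 3 (via fail)
pos 26 'c': at 4  → match P2@[25:26]
pos 27 'a': at 3 (via fail)

Result: [[1,0],[3,2],[4,1],[4,3],[6,0],[7,0],[9,2],[11,2],[12,1],[12,3],[14,0],[15,3],[15,4],[15,5],[17,0],[19,2],[20,0],[21,0],[22,0],[23,0],[24,3],[24,5],[26,2]]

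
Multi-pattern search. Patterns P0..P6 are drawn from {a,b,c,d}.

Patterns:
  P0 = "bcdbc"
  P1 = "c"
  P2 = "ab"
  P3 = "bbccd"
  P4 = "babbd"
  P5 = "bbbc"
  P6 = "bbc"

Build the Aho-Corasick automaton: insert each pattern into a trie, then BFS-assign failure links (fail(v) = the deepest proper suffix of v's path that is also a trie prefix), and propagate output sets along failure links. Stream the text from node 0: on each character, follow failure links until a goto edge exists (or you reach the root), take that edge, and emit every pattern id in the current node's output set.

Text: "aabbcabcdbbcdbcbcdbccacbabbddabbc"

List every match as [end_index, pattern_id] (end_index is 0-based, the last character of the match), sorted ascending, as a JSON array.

Construct AC machine:
Trie (insert patterns):
  n0 'ε': a→7 b→1 c→6
  n1 'b': a→13 b→9 c→2
  n2 'bc': d→3
  n3 'bcd': b→4
  n4 'bcdb': c→5
  n5 'bcdbc': ·  ←P0
  n6 'c': ·  ←P1
  n7 'a': b→8
  n8 'ab': ·  ←P2
  n9 'bb': b→17 c→10
  n10 'bbc': c→11  ←P6
  n11 'bbcc': d→12
  n12 'bbccd': ·  ←P3
  n13 'ba': b→14
  n14 'bab': b→15
  n15 'babb': d→16
  n16 'babbd': ·  ←P4
  n17 'bbb': c→18
  n18 'bbbc': ·  ←P5

Failure links (BFS by depth):
  fail(1) 'b': from fail(0)=0 chase 'b': 0 ⇒ 0;  out=∅∪out(0)=∅
  fail(6) 'c': from fail(0)=0 chase 'c': 0 ⇒ 0;  out={1}∪out(0)={1}
  fail(7) 'a': from fail(0)=0 chase 'a': 0 ⇒ 0;  out=∅∪out(0)=∅
  fail(2) 'bc': from fail(1)=0 chase 'c': 0 ⇒ 6;  out=∅∪out(6)={1}
  fail(8) 'ab': from fail(7)=0 chase 'b': 0 ⇒ 1;  out={2}∪out(1)={2}
  fail(9) 'bb': from fail(1)=0 chase 'b': 0 ⇒ 1;  out=∅∪out(1)=∅
  fail(13) 'ba': from fail(1)=0 chase 'a': 0 ⇒ 7;  out=∅∪out(7)=∅
  fail(3) 'bcd': from fail(2)=6 chase 'd': 6→0 ⇒ 0;  out=∅∪out(0)=∅
  fail(10) 'bbc': from fail(9)=1 chase 'c': 1 ⇒ 2;  out={6}∪out(2)={1,6}
  fail(14) 'bab': from fail(13)=7 chase 'b': 7 ⇒ 8;  out=∅∪out(8)={2}
  fail(17) 'bbb': from fail(9)=1 chase 'b': 1 ⇒ 9;  out=∅∪out(9)=∅
  fail(4) 'bcdb': from fail(3)=0 chase 'b': 0 ⇒ 1;  out=∅∪out(1)=∅
  fail(11) 'bbcc': from fail(10)=2 chase 'c': 2→6→0 ⇒ 6;  out=∅∪out(6)={1}
  fail(15) 'babb': from fail(14)=8 chase 'b': 8→1 ⇒ 9;  out=∅∪out(9)=∅
  fail(18) 'bbbc': from fail(17)=9 chase 'c': 9 ⇒ 10;  out={5}∪out(10)={1,5,6}
  fail(5) 'bcdbc': from fail(4)=1 chase 'c': 1 ⇒ 2;  out={0}∪out(2)={0,1}
  fail(12) 'bbccd': from fail(11)=6 chase 'd': 6→0 ⇒ 0;  out={3}∪out(0)={3}
  fail(16) 'babbd': from fail(15)=9 chase 'd': 9→1→0 ⇒ 0;  out={4}∪out(0)={4}

Run:
pos 0 'a': at 7
pos 1 'a': at 7 (fail-walked)
pos 2 'b': at 8  → match P2@[1:2]
pos 3 'b': at 9 (fail-walked)
pos 4 'c': at 10  → match P1@[4:4],P6@[2:4]
pos 5 'a': at 7 (fail-walked)
pos 6 'b': at 8  → match P2@[5:6]
pos 7 'c': at 2 (fail-walked)  → match P1@[7:7]
pos 8 'd': at 3
pos 9 'b': at 4
pos 10 'b': at 9 (fail-walked)
pos 11 'c': at 10  → match P1@[11:11],P6@[9:11]
pos 12 'd': at 3 (fail-walked)
pos 13 'b': at 4
pos 14 'c': at 5  → match P0@[10:14],P1@[14:14]
pos 15 'b': at 1 (fail-walked)
pos 16 'c': at 2  → match P1@[16:16]
pos 17 'd': at 3
pos 18 'b': at 4
pos 19 'c': at 5  → match P0@[15:19],P1@[19:19]
pos 20 'c': at 6 (fail-walked)  → match P1@[20:20]
pos 21 'a': at 7 (fail-walked)
pos 22 'c': at 6 (fail-walked)  → match P1@[22:22]
pos 23 'b': at 1 (fail-walked)
pos 24 'a': at 13
pos 25 'b': at 14  → match P2@[24:25]
pos 26 'b': at 15
pos 27 'd': at 16  → match P4@[23:27]
pos 28 'd': at 0 (fail-walked)
pos 29 'a': at 7
pos 30 'b': at 8  → match P2@[29:30]
pos 31 'b': at 9 (fail-walked)
pos 32 'c': at 10  → match P1@[32:32],P6@[30:32]

Result: [[2,2],[4,1],[4,6],[6,2],[7,1],[11,1],[11,6],[14,0],[14,1],[16,1],[19,0],[19,1],[20,1],[22,1],[25,2],[27,4],[30,2],[32,1],[32,6]]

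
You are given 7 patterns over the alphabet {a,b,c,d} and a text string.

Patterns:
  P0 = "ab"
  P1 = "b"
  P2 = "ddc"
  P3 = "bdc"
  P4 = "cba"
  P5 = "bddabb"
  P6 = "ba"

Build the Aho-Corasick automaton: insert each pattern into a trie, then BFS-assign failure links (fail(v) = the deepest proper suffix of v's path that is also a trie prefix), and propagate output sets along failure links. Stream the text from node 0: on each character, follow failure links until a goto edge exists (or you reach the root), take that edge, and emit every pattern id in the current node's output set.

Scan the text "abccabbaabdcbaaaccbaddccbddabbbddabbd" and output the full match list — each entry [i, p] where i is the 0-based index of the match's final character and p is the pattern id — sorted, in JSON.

Build:
Trie (insert patterns):
  n0 'ε': a→1 b→3 c→9 d→4
  n1 'a': b→2
  n2 'ab': ·  [P0 ends]
  n3 'b': a→16 d→7  [P1 ends]
  n4 'd': d→5
  n5 'dd': c→6
  n6 'ddc': ·  [P2 ends]
  n7 'bd': c→8 d→12
  n8 'bdc': ·  [P3 ends]
  n9 'c': b→10
  n10 'cb': a→11
  n11 'cba': ·  [P4 ends]
  n12 'bdd': a→13
  n13 'bdda': b→14
  n14 'bddab': b→15
  n15 'bddabb': ·  [P5 ends]
  n16 'ba': ·  [P6 ends]

Failure links (BFS by depth):
  n1('a'): parent n0 fail=0; on 'a' 0 → fail=0;  out ∅∪∅=∅
  n3('b'): parent n0 fail=0; on 'b' 0 → fail=0;  out {1}∪∅={1}
  n4('d'): parent n0 fail=0; on 'd' 0 → fail=0;  out ∅∪∅=∅
  n9('c'): parent n0 fail=0; on 'c' 0 → fail=0;  out ∅∪∅=∅
  n2('ab'): parent n1 fail=0; on 'b' 0 → fail=3;  out {0}∪{1}={0,1}
  n5('dd'): parent n4 fail=0; on 'd' 0 → fail=4;  out ∅∪∅=∅
  n7('bd'): parent n3 fail=0; on 'd' 0 → fail=4;  out ∅∪∅=∅
  n10('cb'): parent n9 fail=0; on 'b' 0 → fail=3;  out ∅∪{1}={1}
  n16('ba'): parent n3 fail=0; on 'a' 0 → fail=1;  out {6}∪∅={6}
  n6('ddc'): parent n5 fail=4; on 'c' 4→0 → fail=9;  out {2}∪∅={2}
  n8('bdc'): parent n7 fail=4; on 'c' 4→0 → fail=9;  out {3}∪∅={3}
  n11('cba'): parent n10 fail=3; on 'a' 3 → fail=16;  out {4}∪{6}={4,6}
  n12('bdd'): parent n7 fail=4; on 'd' 4 → fail=5;  out ∅∪∅=∅
  n13('bdda'): parent n12 fail=5; on 'a' 5→4→0 → fail=1;  out ∅∪∅=∅
  n14('bddab'): parent n13 fail=1; on 'b' 1 → fail=2;  out ∅∪{0,1}={0,1}
  n15('bddabb'): parent n14 fail=2; on 'b' 2→3→0 → fail=3;  out {5}∪{1}={1,5}

Scan:
pos 0 'a': at 1
pos 1 'b': at 2  ** P0@[0:1],P1@[1:1]
pos 2 'c': at 9 ·f
pos 3 'c': at 9 ·f
pos 4 'a': at 1 ·f
pos 5 'b': at 2  ** P0@[4:5],P1@[5:5]
pos 6 'b': at 3 ·f  ** P1@[6:6]
pos 7 'a': at 16  ** P6@[6:7]
pos 8 'a': at 1 ·f
pos 9 'b': at 2  ** P0@[8:9],P1@[9:9]
pos 10 'd': at 7 ·f
pos 11 'c': at 8  ** P3@[9:11]
pos 12 'b': at 10 ·f  ** P1@[12:12]
pos 13 'a': at 11  ** P4@[11:13],P6@[12:13]
pos 14 'a': at 1 ·f
pos 15 'a': at 1 ·f
pos 16 'c': at 9 ·f
pos 17 'c': at 9 ·f
pos 18 'b': at 10  ** P1@[18:18]
pos 19 'a': at 11  ** P4@[17:19],P6@[18:19]
pos 20 'd': at 4 ·f
pos 21 'd': at 5
pos 22 'c': at 6  ** P2@[20:22]
pos 23 'c': at 9 ·f
pos 24 'b': at 10  ** P1@[24:24]
pos 25 'd': at 7 ·f
pos 26 'd': at 12
pos 27 'a': at 13
pos 28 'b': at 14  ** P0@[27:28],P1@[28:28]
pos 29 'b': at 15  ** P1@[29:29],P5@[24:29]
pos 30 'b': at 3 ·f  ** P1@[30:30]
pos 31 'd': at 7
pos 32 'd': at 12
pos 33 'a': at 13
pos 34 'b': at 14  ** P0@[33:34],P1@[34:34]
pos 35 'b': at 15  ** P1@[35:35],P5@[30:35]
pos 36 'd': at 7 ·f

Result: [[1,0],[1,1],[5,0],[5,1],[6,1],[7,6],[9,0],[9,1],[11,3],[12,1],[13,4],[13,6],[18,1],[19,4],[19,6],[22,2],[24,1],[28,0],[28,1],[29,1],[29,5],[30,1],[34,0],[34,1],[35,1],[35,5]]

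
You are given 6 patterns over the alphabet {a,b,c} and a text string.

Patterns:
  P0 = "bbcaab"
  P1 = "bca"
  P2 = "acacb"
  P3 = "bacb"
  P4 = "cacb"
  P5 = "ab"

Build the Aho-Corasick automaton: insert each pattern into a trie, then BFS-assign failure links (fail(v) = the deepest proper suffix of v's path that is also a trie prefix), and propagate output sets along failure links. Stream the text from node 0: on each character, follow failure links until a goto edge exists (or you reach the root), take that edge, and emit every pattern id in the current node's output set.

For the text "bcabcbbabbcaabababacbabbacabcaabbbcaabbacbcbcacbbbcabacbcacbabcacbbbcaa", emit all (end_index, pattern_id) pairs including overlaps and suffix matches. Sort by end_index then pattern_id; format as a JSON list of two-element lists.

Construct AC machine:
Trie (insert patterns):
  0='ε' goto a→9 b→1 c→17
  1='b' goto a→14 b→2 c→7
  2='bb' goto c→3
  3='bbc' goto a→4
  4='bbca' goto a→5
  5='bbcaa' goto b→6
  6='bbcaab' goto ·  [P0 ends]
  7='bc' goto a→8
  8='bca' goto ·  [P1 ends]
  9='a' goto b→21 c→10
  10='ac' goto a→11
  11='aca' goto c→12
  12='acac' goto b→13
  13='acacb' goto ·  [P2 ends]
  14='ba' goto c→15
  15='bac' goto b→16
  16='bacb' goto ·  [P3 ends]
  17='c' goto a→18
  18='ca' goto c→19
  19='cac' goto b→20
  20='cacb' goto ·  [P4 ends]
  21='ab' goto ·  [P5 ends]

Failure links (BFS by depth):
  n1('b'): parent n0 fail=0; on 'b' 0 → fail=0;  out ∅∪∅=∅
  n9('a'): parent n0 fail=0; on 'a' 0 → fail=0;  out ∅∪∅=∅
  n17('c'): parent n0 fail=0; on 'c' 0 → fail=0;  out ∅∪∅=∅
  n2('bb'): parent n1 fail=0; on 'b' 0 → fail=1;  out ∅∪∅=∅
  n7('bc'): parent n1 fail=0; on 'c' 0 → fail=17;  out ∅∪∅=∅
  n10('ac'): parent n9 fail=0; on 'c' 0 → fail=17;  out ∅∪∅=∅
  n14('ba'): parent n1 fail=0; on 'a' 0 → fail=9;  out ∅∪∅=∅
  n18('ca'): parent n17 fail=0; on 'a' 0 → fail=9;  out ∅∪∅=∅
  n21('ab'): parent n9 fail=0; on 'b' 0 → fail=1;  out {5}∪∅={5}
  n3('bbc'): parent n2 fail=1; on 'c' 1 → fail=7;  out ∅∪∅=∅
  n8('bca'): parent n7 fail=17; on 'a' 17 → fail=18;  out {1}∪∅={1}
  n11('aca'): parent n10 fail=17; on 'a' 17 → fail=18;  out ∅∪∅=∅
  n15('bac'): parent n14 fail=9; on 'c' 9 → fail=10;  out ∅∪∅=∅
  n19('cac'): parent n18 fail=9; on 'c' 9 → fail=10;  out ∅∪∅=∅
  n4('bbca'): parent n3 fail=7; on 'a' 7 → fail=8;  out ∅∪{1}={1}
  n12('acac'): parent n11 fail=18; on 'c' 18 → fail=19;  out ∅∪∅=∅
  n16('bacb'): parent n15 fail=10; on 'b' 10→17→0 → fail=1;  out {3}∪∅={3}
  n20('cacb'): parent n19 fail=10; on 'b' 10→17→0 → fail=1;  out {4}∪∅={4}
  n5('bbcaa'): parent n4 fail=8; on 'a' 8→18→9→0 → fail=9;  out ∅∪∅=∅
  n13('acacb'): parent n12 fail=19; on 'b' 19 → fail=20;  out {2}∪{4}={2,4}
  n6('bbcaab'): parent n5 fail=9; on 'b' 9 → fail=21;  out {0}∪{5}={0,5}

Scan:
[0] read 'b'  n0⇒n1
[1] read 'c'  n1⇒n7
[2] read 'a'  n7⇒n8  → match P1@[0:2]
[3] read 'b'  n8⇒n21 ·f  → match P5@[2:3]
[4] read 'c'  n21⇒n7 ·f
[5] read 'b'  n7⇒n1 ·f
[6] read 'b'  n1⇒n2
[7] read 'a'  n2⇒n14 ·f
[8] read 'b'  n14⇒n21 ·f  → match P5@[7:8]
[9] read 'b'  n21⇒n2 ·f
[10] read 'c'  n2⇒n3
[11] read 'a'  n3⇒n4  → match P1@[9:11]
[12] read 'a'  n4⇒n5
[13] read 'b'  n5⇒n6  → match P0@[8:13],P5@[12:13]
[14] read 'a'  n6⇒n14 ·f
[15] read 'b'  n14⇒n21 ·f  → match P5@[14:15]
[16] read 'a'  n21⇒n14 ·f
[17] read 'b'  n14⇒n21 ·f  → match P5@[16:17]
[18] read 'a'  n21⇒n14 ·f
[19] read 'c'  n14⇒n15
[20] read 'b'  n15⇒n16  → match P3@[17:20]
[21] read 'a'  n16⇒n14 ·f
[22] read 'b'  n14⇒n21 ·f  → match P5@[21:22]
[23] read 'b'  n21⇒n2 ·f
[24] read 'a'  n2⇒n14 ·f
[25] read 'c'  n14⇒n15
[26] read 'a'  n15⇒n11 ·f
[27] read 'b'  n11⇒n21 ·f  → match P5@[26:27]
[28] read 'c'  n21⇒n7 ·f
[29] read 'a'  n7⇒n8  → match P1@[27:29]
[30] read 'a'  n8⇒n9 ·f
[31] read 'b'  n9⇒n21  → match P5@[30:31]
[32] read 'b'  n21⇒n2 ·f
[33] read 'b'  n2⇒n2 ·f
[34] read 'c'  n2⇒n3
[35] read 'a'  n3⇒n4  → match P1@[33:35]
[36] read 'a'  n4⇒n5
[37] read 'b'  n5⇒n6  → match P0@[32:37],P5@[36:37]
[38] read 'b'  n6⇒n2 ·f
[39] read 'a'  n2⇒n14 ·f
[40] read 'c'  n14⇒n15
[41] read 'b'  n15⇒n16  → match P3@[38:41]
[42] read 'c'  n16⇒n7 ·f
[43] read 'b'  n7⇒n1 ·f
[44] read 'c'  n1⇒n7
[45] read 'a'  n7⇒n8  → match P1@[43:45]
[46] read 'c'  n8⇒n19 ·f
[47] read 'b'  n19⇒n20  → match P4@[44:47]
[48] read 'b'  n20⇒n2 ·f
[49] read 'b'  n2⇒n2 ·f
[50] read 'c'  n2⇒n3
[51] read 'a'  n3⇒n4  → match P1@[49:51]
[52] read 'b'  n4⇒n21 ·f  → match P5@[51:52]
[53] read 'a'  n21⇒n14 ·f
[54] read 'c'  n14⇒n15
[55] read 'b'  n15⇒n16  → match P3@[52:55]
[56] read 'c'  n16⇒n7 ·f
[57] read 'a'  n7⇒n8  → match P1@[55:57]
[58] read 'c'  n8⇒n19 ·f
[59] read 'b'  n19⇒n20  → match P4@[56:59]
[60] read 'a'  n20⇒n14 ·f
[61] read 'b'  n14⇒n21 ·f  → match P5@[60:61]
[62] read 'c'  n21⇒n7 ·f
[63] read 'a'  n7⇒n8  → match P1@[61:63]
[64] read 'c'  n8⇒n19 ·f
[65] read 'b'  n19⇒n20  → match P4@[62:65]
[66] read 'b'  n20⇒n2 ·f
[67] read 'b'  n2⇒n2 ·f
[68] read 'c'  n2⇒n3
[69] read 'a'  n3⇒n4  → match P1@[67:69]
[70] read 'a'  n4⇒n5

All matches (sorted): [[2,1],[3,5],[8,5],[11,1],[13,0],[13,5],[15,5],[17,5],[20,3],[22,5],[27,5],[29,1],[31,5],[35,1],[37,0],[37,5],[41,3],[45,1],[47,4],[51,1],[52,5],[55,3],[57,1],[59,4],[61,5],[63,1],[65,4],[69,1]]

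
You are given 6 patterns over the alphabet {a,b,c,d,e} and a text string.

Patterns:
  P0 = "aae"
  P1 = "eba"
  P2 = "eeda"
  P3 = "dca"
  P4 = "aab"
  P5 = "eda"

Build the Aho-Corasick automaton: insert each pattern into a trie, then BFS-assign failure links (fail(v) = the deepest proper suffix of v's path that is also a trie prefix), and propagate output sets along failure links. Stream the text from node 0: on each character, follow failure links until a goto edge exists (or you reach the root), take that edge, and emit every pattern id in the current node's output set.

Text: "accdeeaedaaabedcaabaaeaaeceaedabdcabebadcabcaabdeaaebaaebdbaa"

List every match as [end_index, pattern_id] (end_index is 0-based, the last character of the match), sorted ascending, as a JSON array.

Construct AC machine:
Trie nodes:
  n0 'ε': a→1 d→10 e→4
  n1 'a': a→2
  n2 'aa': b→13 e→3
  n3 'aae': ·  [P0 ends]
  n4 'e': b→5 d→14 e→7
  n5 'eb': a→6
  n6 'eba': ·  [P1 ends]
  n7 'ee': d→8
  n8 'eed': a→9
  n9 'eeda': ·  [P2 ends]
  n10 'd': c→11
  n11 'dc': a→12
  n12 'dca': ·  [P3 ends]
  n13 'aab': ·  [P4 ends]
  n14 'ed': a→15
  n15 'eda': ·  [P5 ends]

BFS fail/out derivation:
  fail(1) 'a': from fail(0)=0 chase 'a': 0 ⇒ 0;  out=∅∪out(0)=∅
  fail(4) 'e': from fail(0)=0 chase 'e': 0 ⇒ 0;  out=∅∪out(0)=∅
  fail(10) 'd': from fail(0)=0 chase 'd': 0 ⇒ 0;  out=∅∪out(0)=∅
  fail(2) 'aa': from fail(1)=0 chase 'a': 0 ⇒ 1;  out=∅∪out(1)=∅
  fail(5) 'eb': from fail(4)=0 chase 'b': 0 ⇒ 0;  out=∅∪out(0)=∅
  fail(7) 'ee': from fail(4)=0 chase 'e': 0 ⇒ 4;  out=∅∪out(4)=∅
  fail(11) 'dc': from fail(10)=0 chase 'c': 0 ⇒ 0;  out=∅∪out(0)=∅
  fail(14) 'ed': from fail(4)=0 chase 'd': 0 ⇒ 10;  out=∅∪out(10)=∅
  fail(3) 'aae': from fail(2)=1 chase 'e': 1→0 ⇒ 4;  out={0}∪out(4)={0}
  fail(6) 'eba': from fail(5)=0 chase 'a': 0 ⇒ 1;  out={1}∪out(1)={1}
  fail(8) 'eed': from fail(7)=4 chase 'd': 4 ⇒ 14;  out=∅∪out(14)=∅
  fail(12) 'dca': from fail(11)=0 chase 'a': 0 ⇒ 1;  out={3}∪out(1)={3}
  fail(13) 'aab': from fail(2)=1 chase 'b': 1→0 ⇒ 0;  out={4}∪out(0)={4}
  fail(15) 'eda': from fail(14)=10 chase 'a': 10→0 ⇒ 1;  out={5}∪out(1)={5}
  fail(9) 'eeda': from fail(8)=14 chase 'a': 14 ⇒ 15;  out={2}∪out(15)={2,5}

Run:
pos 0 'a': at 1
pos 1 'c': at 0 (fail-walked)
pos 2 'c': at 0
pos 3 'd': at 10
pos 4 'e': at 4 (fail-walked)
pos 5 'e': at 7
pos 6 'a': at 1 (fail-walked)
pos 7 'e': at 4 (fail-walked)
pos 8 'd': at 14
pos 9 'a': at 15  emit P5@[7:9]
pos 10 'a': at 2 (fail-walked)
pos 11 'a': at 2 (fail-walked)
pos 12 'b': at 13  emit P4@[10:12]
pos 13 'e': at 4 (fail-walked)
pos 14 'd': at 14
pos 15 'c': at 11 (fail-walked)
pos 16 'a': at 12  emit P3@[14:16]
pos 17 'a': at 2 (fail-walked)
pos 18 'b': at 13  emit P4@[16:18]
pos 19 'a': at 1 (fail-walked)
pos 20 'a': at 2
pos 21 'e': at 3  emit P0@[19:21]
pos 22 'a': at 1 (fail-walked)
pos 23 'a': at 2
pos 24 'e': at 3  emit P0@[22:24]
pos 25 'c': at 0 (fail-walked)
pos 26 'e': at 4
pos 27 'a': at 1 (fail-walked)
pos 28 'e': at 4 (fail-walked)
pos 29 'd': at 14
pos 30 'a': at 15  emit P5@[28:30]
pos 31 'b': at 0 (fail-walked)
pos 32 'd': at 10
pos 33 'c': at 11
pos 34 'a': at 12  emit P3@[32:34]
pos 35 'b': at 0 (fail-walked)
pos 36 'e': at 4
pos 37 'b': at 5
pos 38 'a': at 6  emit P1@[36:38]
pos 39 'd': at 10 (fail-walked)
pos 40 'c': at 11
pos 41 'a': at 12  emit P3@[39:41]
pos 42 'b': at 0 (fail-walked)
pos 43 'c': at 0
pos 44 'a': at 1
pos 45 'a': at 2
pos 46 'b': at 13  emit P4@[44:46]
pos 47 'd': at 10 (fail-walked)
pos 48 'e': at 4 (fail-walked)
pos 49 'a': at 1 (fail-walked)
pos 50 'a': at 2
pos 51 'e': at 3  emit P0@[49:51]
pos 52 'b': at 5 (fail-walked)
pos 53 'a': at 6  emit P1@[51:53]
pos 54 'a': at 2 (fail-walked)
pos 55 'e': at 3  emit P0@[53:55]
pos 56 'b': at 5 (fail-walked)
pos 57 'd': at 10 (fail-walked)
pos 58 'b': at 0 (fail-walked)
pos 59 'a': at 1
pos 60 'a': at 2

Result: [[9,5],[12,4],[16,3],[18,4],[21,0],[24,0],[30,5],[34,3],[38,1],[41,3],[46,4],[51,0],[53,1],[55,0]]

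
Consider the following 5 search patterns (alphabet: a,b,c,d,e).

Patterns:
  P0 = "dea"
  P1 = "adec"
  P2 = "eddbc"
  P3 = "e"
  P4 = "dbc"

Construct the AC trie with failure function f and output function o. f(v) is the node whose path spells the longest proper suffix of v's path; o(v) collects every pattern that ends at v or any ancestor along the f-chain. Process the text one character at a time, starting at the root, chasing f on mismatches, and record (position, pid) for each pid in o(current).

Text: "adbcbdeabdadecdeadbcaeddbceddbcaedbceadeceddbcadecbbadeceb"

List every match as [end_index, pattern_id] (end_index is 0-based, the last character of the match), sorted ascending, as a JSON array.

Build:
Trie (insert patterns):
  0='ε' goto a→4 d→1 e→8
  1='d' goto b→13 e→2
  2='de' goto a→3
  3='dea' goto ·  [P0 ends]
  4='a' goto d→5
  5='ad' goto e→6
  6='ade' goto c→7
  7='adec' goto ·  [P1 ends]
  8='e' goto d→9  [P3 ends]
  9='ed' goto d→10
  10='edd' goto b→11
  11='eddb' goto c→12
  12='eddbc' goto ·  [P2 ends]
  13='db' goto c→14
  14='dbc' goto ·  [P4 ends]

BFS fail/out derivation:
  n1('d'): parent n0 fail=0; on 'd' 0 → fail=0;  out ∅∪∅=∅
  n4('a'): parent n0 fail=0; on 'a' 0 → fail=0;  out ∅∪∅=∅
  n8('e'): parent n0 fail=0; on 'e' 0 → fail=0;  out {3}∪∅={3}
  n2('de'): parent n1 fail=0; on 'e' 0 → fail=8;  out ∅∪{3}={3}
  n5('ad'): parent n4 fail=0; on 'd' 0 → fail=1;  out ∅∪∅=∅
  n9('ed'): parent n8 fail=0; on 'd' 0 → fail=1;  out ∅∪∅=∅
  n13('db'): parent n1 fail=0; on 'b' 0 → fail=0;  out ∅∪∅=∅
  n3('dea'): parent n2 fail=8; on 'a' 8→0 → fail=4;  out {0}∪∅={0}
  n6('ade'): parent n5 fail=1; on 'e' 1 → fail=2;  out ∅∪{3}={3}
  n10('edd'): parent n9 fail=1; on 'd' 1→0 → fail=1;  out ∅∪∅=∅
  n14('dbc'): parent n13 fail=0; on 'c' 0 → fail=0;  out {4}∪∅={4}
  n7('adec'): parent n6 fail=2; on 'c' 2→8→0 → fail=0;  out {1}∪∅={1}
  n11('eddb'): parent n10 fail=1; on 'b' 1 → fail=13;  out ∅∪∅=∅
  n12('eddbc'): parent n11 fail=13; on 'c' 13 → fail=14;  out {2}∪{4}={2,4}

Scan:
[0] read 'a'  n0⇒n4
[1] read 'd'  n4⇒n5
[2] read 'b'  n5⇒n13 (fail-walked)
[3] read 'c'  n13⇒n14  ** P4@[1:3]
[4] read 'b'  n14⇒n0 (fail-walked)
[5] read 'd'  n0⇒n1
[6] read 'e'  n1⇒n2  ** P3@[6:6]
[7] read 'a'  n2⇒n3  ** P0@[5:7]
[8] read 'b'  n3⇒n0 (fail-walked)
[9] read 'd'  n0⇒n1
[10] read 'a'  n1⇒n4 (fail-walked)
[11] read 'd'  n4⇒n5
[12] read 'e'  n5⇒n6  ** P3@[12:12]
[13] read 'c'  n6⇒n7  ** P1@[10:13]
[14] read 'd'  n7⇒n1 (fail-walked)
[15] read 'e'  n1⇒n2  ** P3@[15:15]
[16] read 'a'  n2⇒n3  ** P0@[14:16]
[17] read 'd'  n3⇒n5 (fail-walked)
[18] read 'b'  n5⇒n13 (fail-walked)
[19] read 'c'  n13⇒n14  ** P4@[17:19]
[20] read 'a'  n14⇒n4 (fail-walked)
[21] read 'e'  n4⇒n8 (fail-walked)  ** P3@[21:21]
[22] read 'd'  n8⇒n9
[23] read 'd'  n9⇒n10
[24] read 'b'  n10⇒n11
[25] read 'c'  n11⇒n12  ** P2@[21:25],P4@[23:25]
[26] read 'e'  n12⇒n8 (fail-walked)  ** P3@[26:26]
[27] read 'd'  n8⇒n9
[28] read 'd'  n9⇒n10
[29] read 'b'  n10⇒n11
[30] read 'c'  n11⇒n12  ** P2@[26:30],P4@[28:30]
[31] read 'a'  n12⇒n4 (fail-walked)
[32] read 'e'  n4⇒n8 (fail-walked)  ** P3@[32:32]
[33] read 'd'  n8⇒n9
[34] read 'b'  n9⇒n13 (fail-walked)
[35] read 'c'  n13⇒n14  ** P4@[33:35]
[36] read 'e'  n14⇒n8 (fail-walked)  ** P3@[36:36]
[37] read 'a'  n8⇒n4 (fail-walked)
[38] read 'd'  n4⇒n5
[39] read 'e'  n5⇒n6  ** P3@[39:39]
[40] read 'c'  n6⇒n7  ** P1@[37:40]
[41] read 'e'  n7⇒n8 (fail-walked)  ** P3@[41:41]
[42] read 'd'  n8⇒n9
[43] read 'd'  n9⇒n10
[44] read 'b'  n10⇒n11
[45] read 'c'  n11⇒n12  ** P2@[41:45],P4@[43:45]
[46] read 'a'  n12⇒n4 (fail-walked)
[47] read 'd'  n4⇒n5
[48] read 'e'  n5⇒n6  ** P3@[48:48]
[49] read 'c'  n6⇒n7  ** P1@[46:49]
[50] read 'b'  n7⇒n0 (fail-walked)
[51] read 'b'  n0⇒n0
[52] read 'a'  n0⇒n4
[53] read 'd'  n4⇒n5
[54] read 'e'  n5⇒n6  ** P3@[54:54]
[55] read 'c'  n6⇒n7  ** P1@[52:55]
[56] read 'e'  n7⇒n8 (fail-walked)  ** P3@[56:56]
[57] read 'b'  n8⇒n0 (fail-walked)

Result: [[3,4],[6,3],[7,0],[12,3],[13,1],[15,3],[16,0],[19,4],[21,3],[25,2],[25,4],[26,3],[30,2],[30,4],[32,3],[35,4],[36,3],[39,3],[40,1],[41,3],[45,2],[45,4],[48,3],[49,1],[54,3],[55,1],[56,3]]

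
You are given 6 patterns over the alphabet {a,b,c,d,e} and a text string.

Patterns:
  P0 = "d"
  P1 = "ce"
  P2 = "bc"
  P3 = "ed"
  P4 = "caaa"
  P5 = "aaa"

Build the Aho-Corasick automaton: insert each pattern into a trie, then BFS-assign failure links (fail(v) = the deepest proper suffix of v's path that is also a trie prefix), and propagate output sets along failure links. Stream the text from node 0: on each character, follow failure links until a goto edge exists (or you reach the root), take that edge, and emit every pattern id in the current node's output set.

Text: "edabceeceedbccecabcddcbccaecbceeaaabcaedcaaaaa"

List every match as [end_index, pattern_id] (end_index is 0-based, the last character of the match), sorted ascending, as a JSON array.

Build:
Trie nodes:
  0='ε' goto a→11 b→4 c→2 d→1 e→6
  1='d' goto ·  ←P0
  2='c' goto a→8 e→3
  3='ce' goto ·  ←P1
  4='b' goto c→5
  5='bc' goto ·  ←P2
  6='e' goto d→7
  7='ed' goto ·  ←P3
  8='ca' goto a→9
  9='caa' goto a→10
  10='caaa' goto ·  ←P4
  11='a' goto a→12
  12='aa' goto a→13
  13='aaa' goto ·  ←P5

Failure links (BFS by depth):
  n1('d'): parent n0 fail=0; on 'd' 0 → fail=0;  out {0}∪∅={0}
  n2('c'): parent n0 fail=0; on 'c' 0 → fail=0;  out ∅∪∅=∅
  n4('b'): parent n0 fail=0; on 'b' 0 → fail=0;  out ∅∪∅=∅
  n6('e'): parent n0 fail=0; on 'e' 0 → fail=0;  out ∅∪∅=∅
  n11('a'): parent n0 fail=0; on 'a' 0 → fail=0;  out ∅∪∅=∅
  n3('ce'): parent n2 fail=0; on 'e' 0 → fail=6;  out {1}∪∅={1}
  n5('bc'): parent n4 fail=0; on 'c' 0 → fail=2;  out {2}∪∅={2}
  n7('ed'): parent n6 fail=0; on 'd' 0 → fail=1;  out {3}∪{0}={0,3}
  n8('ca'): parent n2 fail=0; on 'a' 0 → fail=11;  out ∅∪∅=∅
  n12('aa'): parent n11 fail=0; on 'a' 0 → fail=11;  out ∅∪∅=∅
  n9('caa'): parent n8 fail=11; on 'a' 11 → fail=12;  out ∅∪∅=∅
  n13('aaa'): parent n12 fail=11; on 'a' 11 → fail=12;  out {5}∪∅={5}
  n10('caaa'): parent n9 fail=12; on 'a' 12 → fail=13;  out {4}∪{5}={4,5}

Text stream:
[0] read 'e'  n0⇒n6
[1] read 'd'  n6⇒n7  ** P0@[1:1],P3@[0:1]
[2] read 'a'  n7⇒n11 ·f
[3] read 'b'  n11⇒n4 ·f
[4] read 'c'  n4⇒n5  ** P2@[3:4]
[5] read 'e'  n5⇒n3 ·f  ** P1@[4:5]
[6] read 'e'  n3⇒n6 ·f
[7] read 'c'  n6⇒n2 ·f
[8] read 'e'  n2⇒n3  ** P1@[7:8]
[9] read 'e'  n3⇒n6 ·f
[10] read 'd'  n6⇒n7  ** P0@[10:10],P3@[9:10]
[11] read 'b'  n7⇒n4 ·f
[12] read 'c'  n4⇒n5  ** P2@[11:12]
[13] read 'c'  n5⇒n2 ·f
[14] read 'e'  n2⇒n3  ** P1@[13:14]
[15] read 'c'  n3⇒n2 ·f
[16] read 'a'  n2⇒n8
[17] read 'b'  n8⇒n4 ·f
[18] read 'c'  n4⇒n5  ** P2@[17:18]
[19] read 'd'  n5⇒n1 ·f  ** P0@[19:19]
[20] read 'd'  n1⇒n1 ·f  ** P0@[20:20]
[21] read 'c'  n1⇒n2 ·f
[22] read 'b'  n2⇒n4 ·f
[23] read 'c'  n4⇒n5  ** P2@[22:23]
[24] read 'c'  n5⇒n2 ·f
[25] read 'a'  n2⇒n8
[26] read 'e'  n8⇒n6 ·f
[27] read 'c'  n6⇒n2 ·f
[28] read 'b'  n2⇒n4 ·f
[29] read 'c'  n4⇒n5  ** P2@[28:29]
[30] read 'e'  n5⇒n3 ·f  ** P1@[29:30]
[31] read 'e'  n3⇒n6 ·f
[32] read 'a'  n6⇒n11 ·f
[33] read 'a'  n11⇒n12
[34] read 'a'  n12⇒n13  ** P5@[32:34]
[35] read 'b'  n13⇒n4 ·f
[36] read 'c'  n4⇒n5  ** P2@[35:36]
[37] read 'a'  n5⇒n8 ·f
[38] read 'e'  n8⇒n6 ·f
[39] read 'd'  n6⇒n7  ** P0@[39:39],P3@[38:39]
[40] read 'c'  n7⇒n2 ·f
[41] read 'a'  n2⇒n8
[42] read 'a'  n8⇒n9
[43] read 'a'  n9⇒n10  ** P4@[40:43],P5@[41:43]
[44] read 'a'  n10⇒n13 ·f  ** P5@[42:44]
[45] read 'a'  n13⇒n13 ·f  ** P5@[43:45]

All matches (sorted): [[1,0],[1,3],[4,2],[5,1],[8,1],[10,0],[10,3],[12,2],[14,1],[18,2],[19,0],[20,0],[23,2],[29,2],[30,1],[34,5],[36,2],[39,0],[39,3],[43,4],[43,5],[44,5],[45,5]]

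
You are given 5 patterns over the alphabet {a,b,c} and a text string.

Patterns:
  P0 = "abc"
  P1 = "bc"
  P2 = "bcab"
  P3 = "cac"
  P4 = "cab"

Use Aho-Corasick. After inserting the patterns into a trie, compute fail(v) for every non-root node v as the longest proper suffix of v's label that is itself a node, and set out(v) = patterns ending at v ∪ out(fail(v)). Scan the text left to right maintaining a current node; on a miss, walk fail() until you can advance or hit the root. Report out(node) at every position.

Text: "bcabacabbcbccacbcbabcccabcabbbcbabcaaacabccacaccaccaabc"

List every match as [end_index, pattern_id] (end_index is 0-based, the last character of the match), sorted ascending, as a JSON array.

Build automaton:
Trie nodes:
  n0 'ε': a→1 b→4 c→8
  n1 'a': b→2
  n2 'ab': c→3
  n3 'abc': ·  [P0 ends]
  n4 'b': c→5
  n5 'bc': a→6  [P1 ends]
  n6 'bca': b→7
  n7 'bcab': ·  [P2 ends]
  n8 'c': a→9
  n9 'ca': b→11 c→10
  n10 'cac': ·  [P3 ends]
  n11 'cab': ·  [P4 ends]

BFS fail/out derivation:
  n1('a'): parent n0 fail=0; on 'a' 0 → fail=0;  out ∅∪∅=∅
  n4('b'): parent n0 fail=0; on 'b' 0 → fail=0;  out ∅∪∅=∅
  n8('c'): parent n0 fail=0; on 'c' 0 → fail=0;  out ∅∪∅=∅
  n2('ab'): parent n1 fail=0; on 'b' 0 → fail=4;  out ∅∪∅=∅
  n5('bc'): parent n4 fail=0; on 'c' 0 → fail=8;  out {1}∪∅={1}
  n9('ca'): parent n8 fail=0; on 'a' 0 → fail=1;  out ∅∪∅=∅
  n3('abc'): parent n2 fail=4; on 'c' 4 → fail=5;  out {0}∪{1}={0,1}
  n6('bca'): parent n5 fail=8; on 'a' 8 → fail=9;  out ∅∪∅=∅
  n10('cac'): parent n9 fail=1; on 'c' 1→0 → fail=8;  out {3}∪∅={3}
  n11('cab'): parent n9 fail=1; on 'b' 1 → fail=2;  out {4}∪∅={4}
  n7('bcab'): parent n6 fail=9; on 'b' 9 → fail=11;  out {2}∪{4}={2,4}

Run:
i=0 'b': node 0→4
i=1 'c': node 4→5  emit P1@[0:1]
i=2 'a': node 5→6
i=3 'b': node 6→7  emit P2@[0:3],P4@[1:3]
i=4 'a': node 7→1 ·f
i=5 'c': node 1→8 ·f
i=6 'a': node 8→9
i=7 'b': node 9→11  emit P4@[5:7]
i=8 'b': node 11→4 ·f
i=9 'c': node 4→5  emit P1@[8:9]
i=10 'b': node 5→4 ·f
i=11 'c': node 4→5  emit P1@[10:11]
i=12 'c': node 5→8 ·f
i=13 'a': node 8→9
i=14 'c': node 9→10  emit P3@[12:14]
i=15 'b': node 10→4 ·f
i=16 'c': node 4→5  emit P1@[15:16]
i=17 'b': node 5→4 ·f
i=18 'a': node 4→1 ·f
i=19 'b': node 1→2
i=20 'c': node 2→3  emit P0@[18:20],P1@[19:20]
i=21 'c': node 3→8 ·f
i=22 'c': node 8→8 ·f
i=23 'a': node 8→9
i=24 'b': node 9→11  emit P4@[22:24]
i=25 'c': node 11→3 ·f  emit P0@[23:25],P1@[24:25]
i=26 'a': node 3→6 ·f
i=27 'b': node 6→7  emit P2@[24:27],P4@[25:27]
i=28 'b': node 7→4 ·f
i=29 'b': node 4→4 ·f
i=30 'c': node 4→5  emit P1@[29:30]
i=31 'b': node 5→4 ·f
i=32 'a': node 4→1 ·f
i=33 'b': node 1→2
i=34 'c': node 2→3  emit P0@[32:34],P1@[33:34]
i=35 'a': node 3→6 ·f
i=36 'a': node 6→1 ·f
i=37 'a': node 1→1 ·f
i=38 'c': node 1→8 ·f
i=39 'a': node 8→9
i=40 'b': node 9→11  emit P4@[38:40]
i=41 'c': node 11→3 ·f  emit P0@[39:41],P1@[40:41]
i=42 'c': node 3→8 ·f
i=43 'a': node 8→9
i=44 'c': node 9→10  emit P3@[42:44]
i=45 'a': node 10→9 ·f
i=46 'c': node 9→10  emit P3@[44:46]
i=47 'c': node 10→8 ·f
i=48 'a': node 8→9
i=49 'c': node 9→10  emit P3@[47:49]
i=50 'c': node 10→8 ·f
i=51 'a': node 8→9
i=52 'a': node 9→1 ·f
i=53 'b': node 1→2
i=54 'c': node 2→3  emit P0@[52:54],P1@[53:54]

All matches (sorted): [[1,1],[3,2],[3,4],[7,4],[9,1],[11,1],[14,3],[16,1],[20,0],[20,1],[24,4],[25,0],[25,1],[27,2],[27,4],[30,1],[34,0],[34,1],[40,4],[41,0],[41,1],[44,3],[46,3],[49,3],[54,0],[54,1]]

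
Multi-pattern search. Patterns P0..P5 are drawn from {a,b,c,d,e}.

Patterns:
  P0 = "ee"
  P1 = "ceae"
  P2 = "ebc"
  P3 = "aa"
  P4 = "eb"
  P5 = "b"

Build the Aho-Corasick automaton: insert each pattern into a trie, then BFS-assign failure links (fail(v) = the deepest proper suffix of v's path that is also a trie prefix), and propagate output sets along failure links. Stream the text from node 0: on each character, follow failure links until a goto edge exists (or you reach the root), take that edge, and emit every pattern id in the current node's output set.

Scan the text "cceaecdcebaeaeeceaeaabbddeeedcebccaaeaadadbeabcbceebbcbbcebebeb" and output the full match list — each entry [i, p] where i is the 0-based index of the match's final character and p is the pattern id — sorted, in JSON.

Construct AC machine:
Trie nodes:
  n0 'ε': a→9 b→11 c→3 e→1
  n1 'e': b→7 e→2
  n2 'ee': ·  [P0 ends]
  n3 'c': e→4
  n4 'ce': a→5
  n5 'cea': e→6
  n6 'ceae': ·  [P1 ends]
  n7 'eb': c→8  [P4 ends]
  n8 'ebc': ·  [P2 ends]
  n9 'a': a→10
  n10 'aa': ·  [P3 ends]
  n11 'b': ·  [P5 ends]

Failure links (BFS by depth):
  n1('e'): parent n0 fail=0; on 'e' 0 → fail=0;  out ∅∪∅=∅
  n3('c'): parent n0 fail=0; on 'c' 0 → fail=0;  out ∅∪∅=∅
  n9('a'): parent n0 fail=0; on 'a' 0 → fail=0;  out ∅∪∅=∅
  n11('b'): parent n0 fail=0; on 'b' 0 → fail=0;  out {5}∪∅={5}
  n2('ee'): parent n1 fail=0; on 'e' 0 → fail=1;  out {0}∪∅={0}
  n4('ce'): parent n3 fail=0; on 'e' 0 → fail=1;  out ∅∪∅=∅
  n7('eb'): parent n1 fail=0; on 'b' 0 → fail=11;  out {4}∪{5}={4,5}
  n10('aa'): parent n9 fail=0; on 'a' 0 → fail=9;  out {3}∪∅={3}
  n5('cea'): parent n4 fail=1; on 'a' 1→0 → fail=9;  out ∅∪∅=∅
  n8('ebc'): parent n7 fail=11; on 'c' 11→0 → fail=3;  out {2}∪∅={2}
  n6('ceae'): parent n5 fail=9; on 'e' 9→0 → fail=1;  out {1}∪∅={1}

Text stream:
pos 0 'c': at 3
pos 1 'c': at 3 ·f
pos 2 'e': at 4
pos 3 'a': at 5
pos 4 'e': at 6  → match P1@[1:4]
pos 5 'c': at 3 ·f
pos 6 'd': at 0 ·f
pos 7 'c': at 3
pos 8 'e': at 4
pos 9 'b': at 7 ·f  → match P4@[8:9],P5@[9:9]
pos 10 'a': at 9 ·f
pos 11 'e': at 1 ·f
pos 12 'a': at 9 ·f
pos 13 'e': at 1 ·f
pos 14 'e': at 2  → match P0@[13:14]
pos 15 'c': at 3 ·f
pos 16 'e': at 4
pos 17 'a': at 5
pos 18 'e': at 6  → match P1@[15:18]
pos 19 'a': at 9 ·f
pos 20 'a': at 10  → match P3@[19:20]
pos 21 'b': at 11 ·f  → match P5@[21:21]
pos 22 'b': at 11 ·f  → match P5@[22:22]
pos 23 'd': at 0 ·f
pos 24 'd': at 0
pos 25 'e': at 1
pos 26 'e': at 2  → match P0@[25:26]
pos 27 'e': at 2 ·f  → match P0@[26:27]
pos 28 'd': at 0 ·f
pos 29 'c': at 3
pos 30 'e': at 4
pos 31 'b': at 7 ·f  → match P4@[30:31],P5@[31:31]
pos 32 'c': at 8  → match P2@[30:32]
pos 33 'c': at 3 ·f
pos 34 'a': at 9 ·f
pos 35 'a': at 10  → match P3@[34:35]
pos 36 'e': at 1 ·f
pos 37 'a': at 9 ·f
pos 38 'a': at 10  → match P3@[37:38]
pos 39 'd': at 0 ·f
pos 40 'a': at 9
pos 41 'd': at 0 ·f
pos 42 'b': at 11  → match P5@[42:42]
pos 43 'e': at 1 ·f
pos 44 'a': at 9 ·f
pos 45 'b': at 11 ·f  → match P5@[45:45]
pos 46 'c': at 3 ·f
pos 47 'b': at 11 ·f  → match P5@[47:47]
pos 48 'c': at 3 ·f
pos 49 'e': at 4
pos 50 'e': at 2 ·f  → match P0@[49:50]
pos 51 'b': at 7 ·f  → match P4@[50:51],P5@[51:51]
pos 52 'b': at 11 ·f  → match P5@[52:52]
pos 53 'c': at 3 ·f
pos 54 'b': at 11 ·f  → match P5@[54:54]
pos 55 'b': at 11 ·f  → match P5@[55:55]
pos 56 'c': at 3 ·f
pos 57 'e': at 4
pos 58 'b': at 7 ·f  → match P4@[57:58],P5@[58:58]
pos 59 'e': at 1 ·f
pos 60 'b': at 7  → match P4@[59:60],P5@[60:60]
pos 61 'e': at 1 ·f
pos 62 'b': at 7  → match P4@[61:62],P5@[62:62]

Matches: [[4,1],[9,4],[9,5],[14,0],[18,1],[20,3],[21,5],[22,5],[26,0],[27,0],[31,4],[31,5],[32,2],[35,3],[38,3],[42,5],[45,5],[47,5],[50,0],[51,4],[51,5],[52,5],[54,5],[55,5],[58,4],[58,5],[60,4],[60,5],[62,4],[62,5]]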